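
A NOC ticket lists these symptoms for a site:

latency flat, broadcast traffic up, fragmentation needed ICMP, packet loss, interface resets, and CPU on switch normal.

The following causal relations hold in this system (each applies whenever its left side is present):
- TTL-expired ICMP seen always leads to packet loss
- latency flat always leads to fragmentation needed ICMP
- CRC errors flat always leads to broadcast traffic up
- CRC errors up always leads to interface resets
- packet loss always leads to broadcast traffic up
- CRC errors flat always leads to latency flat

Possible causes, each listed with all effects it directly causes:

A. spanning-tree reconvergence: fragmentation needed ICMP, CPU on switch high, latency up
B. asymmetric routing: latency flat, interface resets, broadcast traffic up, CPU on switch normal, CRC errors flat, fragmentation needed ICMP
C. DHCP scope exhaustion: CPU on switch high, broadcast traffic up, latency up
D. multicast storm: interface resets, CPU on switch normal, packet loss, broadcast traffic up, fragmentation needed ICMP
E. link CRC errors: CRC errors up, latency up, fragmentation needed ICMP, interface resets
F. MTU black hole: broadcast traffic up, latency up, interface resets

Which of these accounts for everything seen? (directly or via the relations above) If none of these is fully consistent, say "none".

none

Checking each candidate against the observations:
(A) spanning-tree reconvergence — latency flat -; broadcast traffic up -; fragmentation needed ICMP +; packet loss -; interface resets -; CPU on switch normal -
(B) asymmetric routing — latency flat +; broadcast traffic up +; fragmentation needed ICMP +; packet loss -; interface resets +; CPU on switch normal +
(C) DHCP scope exhaustion — latency flat -; broadcast traffic up +; fragmentation needed ICMP -; packet loss -; interface resets -; CPU on switch normal -
(D) multicast storm — latency flat -; broadcast traffic up +; fragmentation needed ICMP +; packet loss +; interface resets +; CPU on switch normal +
(E) link CRC errors — fails on latency flat, broadcast traffic up, packet loss, CPU on switch normal (predicts latency up, not latency flat)
(F) MTU black hole — fails on latency flat, fragmentation needed ICMP, packet loss, CPU on switch normal (predicts latency up, not latency flat)
Every candidate fails on at least one observation.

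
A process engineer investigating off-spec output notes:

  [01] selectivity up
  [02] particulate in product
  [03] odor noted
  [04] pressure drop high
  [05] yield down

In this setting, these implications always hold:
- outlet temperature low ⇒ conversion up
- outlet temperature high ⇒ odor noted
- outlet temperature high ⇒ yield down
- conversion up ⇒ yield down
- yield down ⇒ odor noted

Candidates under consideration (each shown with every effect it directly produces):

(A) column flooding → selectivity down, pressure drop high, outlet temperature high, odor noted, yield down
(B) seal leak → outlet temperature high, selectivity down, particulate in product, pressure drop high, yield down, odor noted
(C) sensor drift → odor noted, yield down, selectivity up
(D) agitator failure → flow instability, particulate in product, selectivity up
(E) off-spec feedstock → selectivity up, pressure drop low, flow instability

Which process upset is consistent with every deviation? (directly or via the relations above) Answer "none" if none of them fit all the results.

none

Per-candidate check:
(A) column flooding — selectivity up -; particulate in product -; odor noted +; pressure drop high +; yield down +
(B) seal leak — selectivity up -; particulate in product +; odor noted +; pressure drop high +; yield down +
(C) sensor drift — selectivity up +; particulate in product -; odor noted +; pressure drop high -; yield down +
(D) agitator failure — selectivity up +; particulate in product +; odor noted -; pressure drop high -; yield down -
(E) off-spec feedstock — selectivity up +; particulate in product -; odor noted -; pressure drop high -; yield down -
None of the listed candidates fits everything.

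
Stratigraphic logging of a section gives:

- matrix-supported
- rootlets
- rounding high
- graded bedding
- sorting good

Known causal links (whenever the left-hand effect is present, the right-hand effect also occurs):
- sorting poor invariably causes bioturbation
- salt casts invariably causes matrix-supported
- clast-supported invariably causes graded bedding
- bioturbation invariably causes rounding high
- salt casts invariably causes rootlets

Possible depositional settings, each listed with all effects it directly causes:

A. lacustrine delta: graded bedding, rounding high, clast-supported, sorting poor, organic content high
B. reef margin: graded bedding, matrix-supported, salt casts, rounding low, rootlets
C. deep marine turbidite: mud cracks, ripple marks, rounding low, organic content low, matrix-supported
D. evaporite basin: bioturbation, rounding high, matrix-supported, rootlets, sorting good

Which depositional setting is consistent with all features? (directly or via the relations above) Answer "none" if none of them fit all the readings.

Per-candidate check:
(A) lacustrine delta — fails on matrix-supported, rootlets, sorting good (predicts clast-supported, not matrix-supported; predicts sorting poor, not sorting good)
(B) reef margin — fails on rounding high, sorting good (predicts rounding low, not rounding high)
(C) deep marine turbidite — matrix-supported +; rootlets -; rounding high -; graded bedding -; sorting good -
(D) evaporite basin — does not account for graded bedding
No candidate is consistent with all observations.

none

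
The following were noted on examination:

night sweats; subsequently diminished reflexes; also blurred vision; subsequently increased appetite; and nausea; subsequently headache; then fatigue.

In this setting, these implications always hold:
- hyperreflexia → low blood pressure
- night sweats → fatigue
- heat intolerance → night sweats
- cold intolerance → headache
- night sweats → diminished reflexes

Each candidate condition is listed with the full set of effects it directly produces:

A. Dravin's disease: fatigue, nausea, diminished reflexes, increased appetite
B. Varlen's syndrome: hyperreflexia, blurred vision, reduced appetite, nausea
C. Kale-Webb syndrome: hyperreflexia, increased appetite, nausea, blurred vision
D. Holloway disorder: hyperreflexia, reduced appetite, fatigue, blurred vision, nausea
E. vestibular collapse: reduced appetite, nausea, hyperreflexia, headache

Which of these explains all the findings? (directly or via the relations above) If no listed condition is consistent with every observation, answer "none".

none

Testing each hypothesis:
(A) Dravin's disease — night sweats -; diminished reflexes +; blurred vision -; increased appetite +; nausea +; headache -; fatigue +
(B) Varlen's syndrome — night sweats -; diminished reflexes -; blurred vision +; increased appetite -; nausea +; headache -; fatigue -
(C) Kale-Webb syndrome — fails on night sweats, diminished reflexes, headache, fatigue (predicts hyperreflexia, not diminished reflexes)
(D) Holloway disorder — night sweats -; diminished reflexes -; blurred vision +; increased appetite -; nausea +; headache -; fatigue +
(E) vestibular collapse — night sweats -; diminished reflexes -; blurred vision -; increased appetite -; nausea +; headache +; fatigue -
No candidate is consistent with all observations.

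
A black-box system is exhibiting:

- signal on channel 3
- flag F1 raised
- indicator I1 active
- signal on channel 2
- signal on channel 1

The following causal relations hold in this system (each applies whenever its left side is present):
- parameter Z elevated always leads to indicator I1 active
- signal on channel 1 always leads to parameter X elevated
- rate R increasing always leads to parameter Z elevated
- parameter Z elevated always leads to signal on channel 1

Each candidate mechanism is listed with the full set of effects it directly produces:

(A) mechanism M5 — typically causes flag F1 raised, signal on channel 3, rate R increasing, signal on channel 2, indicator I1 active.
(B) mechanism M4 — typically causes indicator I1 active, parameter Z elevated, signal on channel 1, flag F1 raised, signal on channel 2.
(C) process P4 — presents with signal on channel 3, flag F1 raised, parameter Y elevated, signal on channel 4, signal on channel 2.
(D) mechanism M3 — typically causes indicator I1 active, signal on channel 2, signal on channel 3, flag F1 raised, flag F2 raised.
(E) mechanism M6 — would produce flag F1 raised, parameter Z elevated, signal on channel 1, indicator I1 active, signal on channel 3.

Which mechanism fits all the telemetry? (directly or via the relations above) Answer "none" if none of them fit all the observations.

Per-candidate check:
(A) mechanism M5 — signal on channel 3 +; flag F1 raised +; indicator I1 active +; signal on channel 2 +; signal on channel 1 + (via rate R increasing → parameter Z elevated → signal on channel 1)
(B) mechanism M4 — does not account for signal on channel 3
(C) process P4 — does not account for indicator I1 active, signal on channel 1
(D) mechanism M3 — signal on channel 3 +; flag F1 raised +; indicator I1 active +; signal on channel 2 +; signal on channel 1 -
(E) mechanism M6 — does not account for signal on channel 2
(A) alone accounts for all the evidence.

A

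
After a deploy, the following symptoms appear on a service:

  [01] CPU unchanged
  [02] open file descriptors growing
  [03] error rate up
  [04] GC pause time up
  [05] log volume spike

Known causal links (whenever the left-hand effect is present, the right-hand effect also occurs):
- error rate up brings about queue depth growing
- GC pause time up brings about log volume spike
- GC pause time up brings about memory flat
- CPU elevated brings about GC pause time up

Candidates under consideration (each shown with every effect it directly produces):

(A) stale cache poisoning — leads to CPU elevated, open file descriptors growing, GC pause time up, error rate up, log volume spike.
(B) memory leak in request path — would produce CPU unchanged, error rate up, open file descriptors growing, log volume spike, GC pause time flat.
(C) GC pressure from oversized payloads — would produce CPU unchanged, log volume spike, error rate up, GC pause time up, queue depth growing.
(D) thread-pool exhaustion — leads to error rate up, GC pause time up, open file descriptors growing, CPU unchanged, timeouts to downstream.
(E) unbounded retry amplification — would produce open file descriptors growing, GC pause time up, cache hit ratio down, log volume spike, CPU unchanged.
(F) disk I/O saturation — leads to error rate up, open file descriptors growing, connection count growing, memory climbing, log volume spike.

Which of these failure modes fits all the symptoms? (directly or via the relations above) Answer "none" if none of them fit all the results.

D

Checking each candidate against the observations:
(A) stale cache poisoning — CPU unchanged ✗; open file descriptors growing ✓; error rate up ✓; GC pause time up ✓; log volume spike ✓
(B) memory leak in request path — CPU unchanged ✓; open file descriptors growing ✓; error rate up ✓; GC pause time up ✗; log volume spike ✓
(C) GC pressure from oversized payloads — CPU unchanged ✓; open file descriptors growing ✗; error rate up ✓; GC pause time up ✓; log volume spike ✓
(D) thread-pool exhaustion — CPU unchanged ✓; open file descriptors growing ✓; error rate up ✓; GC pause time up ✓; log volume spike ✓ (through GC pause time up → log volume spike)
(E) unbounded retry amplification — does not account for error rate up
(F) disk I/O saturation — CPU unchanged ✗; open file descriptors growing ✓; error rate up ✓; GC pause time up ✗; log volume spike ✓
(D) is the only candidate with no mismatches.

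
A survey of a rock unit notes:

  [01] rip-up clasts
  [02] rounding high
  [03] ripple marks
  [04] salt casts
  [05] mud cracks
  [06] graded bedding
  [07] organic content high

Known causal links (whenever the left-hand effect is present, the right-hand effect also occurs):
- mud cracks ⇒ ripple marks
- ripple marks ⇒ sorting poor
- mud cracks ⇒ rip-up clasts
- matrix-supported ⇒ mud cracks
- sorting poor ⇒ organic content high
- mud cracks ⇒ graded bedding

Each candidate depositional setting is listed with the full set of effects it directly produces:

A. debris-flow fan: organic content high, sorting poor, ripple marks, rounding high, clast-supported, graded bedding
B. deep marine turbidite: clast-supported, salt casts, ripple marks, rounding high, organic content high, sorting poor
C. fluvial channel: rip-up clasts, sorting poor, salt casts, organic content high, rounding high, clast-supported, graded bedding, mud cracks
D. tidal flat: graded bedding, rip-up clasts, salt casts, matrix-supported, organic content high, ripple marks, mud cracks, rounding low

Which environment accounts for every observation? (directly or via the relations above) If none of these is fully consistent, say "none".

C

For each candidate, compare predicted effects to what was observed:
(A) debris-flow fan — rip-up clasts miss; rounding high match; ripple marks match; salt casts miss; mud cracks miss; graded bedding match; organic content high match
(B) deep marine turbidite — rip-up clasts miss; rounding high match; ripple marks match; salt casts match; mud cracks miss; graded bedding miss; organic content high match
(C) fluvial channel — rip-up clasts match; rounding high match; ripple marks match (through mud cracks → ripple marks); salt casts match; mud cracks match; graded bedding match; organic content high match
(D) tidal flat — rip-up clasts match; rounding high miss; ripple marks match; salt casts match; mud cracks match; graded bedding match; organic content high match
(C) alone accounts for all the evidence.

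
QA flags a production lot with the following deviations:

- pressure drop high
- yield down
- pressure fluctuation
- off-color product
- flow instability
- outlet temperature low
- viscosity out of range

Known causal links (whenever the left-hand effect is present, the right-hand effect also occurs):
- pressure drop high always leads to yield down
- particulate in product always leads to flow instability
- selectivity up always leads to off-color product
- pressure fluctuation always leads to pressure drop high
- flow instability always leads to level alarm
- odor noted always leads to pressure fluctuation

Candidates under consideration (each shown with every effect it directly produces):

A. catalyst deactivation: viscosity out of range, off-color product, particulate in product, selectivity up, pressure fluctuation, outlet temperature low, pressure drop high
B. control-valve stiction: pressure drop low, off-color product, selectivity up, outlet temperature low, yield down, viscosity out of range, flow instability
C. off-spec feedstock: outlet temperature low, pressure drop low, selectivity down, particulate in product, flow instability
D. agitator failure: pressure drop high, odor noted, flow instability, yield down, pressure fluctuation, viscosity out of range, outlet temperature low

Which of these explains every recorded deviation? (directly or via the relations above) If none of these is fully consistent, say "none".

Per-candidate check:
(A) catalyst deactivation — pressure drop high +; yield down + (via pressure drop high → yield down); pressure fluctuation +; off-color product +; flow instability + (via particulate in product → flow instability); outlet temperature low +; viscosity out of range +
(B) control-valve stiction — pressure drop high -; yield down +; pressure fluctuation -; off-color product +; flow instability +; outlet temperature low +; viscosity out of range +
(C) off-spec feedstock — pressure drop high -; yield down -; pressure fluctuation -; off-color product -; flow instability +; outlet temperature low +; viscosity out of range -
(D) agitator failure — does not account for off-color product
(A) is the only candidate with no mismatches.

A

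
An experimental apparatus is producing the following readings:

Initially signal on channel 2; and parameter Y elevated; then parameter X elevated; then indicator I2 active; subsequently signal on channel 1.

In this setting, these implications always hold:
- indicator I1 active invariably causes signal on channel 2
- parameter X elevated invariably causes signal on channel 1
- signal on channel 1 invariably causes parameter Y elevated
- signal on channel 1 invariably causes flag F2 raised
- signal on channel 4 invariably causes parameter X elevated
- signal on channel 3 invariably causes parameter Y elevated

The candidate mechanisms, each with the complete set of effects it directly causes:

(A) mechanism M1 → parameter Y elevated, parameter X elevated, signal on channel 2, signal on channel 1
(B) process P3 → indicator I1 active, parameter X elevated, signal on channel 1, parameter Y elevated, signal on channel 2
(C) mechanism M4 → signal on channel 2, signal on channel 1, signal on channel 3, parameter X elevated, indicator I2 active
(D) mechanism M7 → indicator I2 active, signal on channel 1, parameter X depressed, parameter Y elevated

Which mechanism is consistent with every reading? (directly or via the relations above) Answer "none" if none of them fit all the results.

For each candidate, compare predicted effects to what was observed:
(A) mechanism M1 — does not account for indicator I2 active
(B) process P3 — does not account for indicator I2 active
(C) mechanism M4 — accounts for every observation (parameter Y elevated by signal on channel 1 → parameter Y elevated)
(D) mechanism M7 — fails on signal on channel 2, parameter X elevated (predicts parameter X depressed, not parameter X elevated)
(C) alone accounts for all the evidence.

C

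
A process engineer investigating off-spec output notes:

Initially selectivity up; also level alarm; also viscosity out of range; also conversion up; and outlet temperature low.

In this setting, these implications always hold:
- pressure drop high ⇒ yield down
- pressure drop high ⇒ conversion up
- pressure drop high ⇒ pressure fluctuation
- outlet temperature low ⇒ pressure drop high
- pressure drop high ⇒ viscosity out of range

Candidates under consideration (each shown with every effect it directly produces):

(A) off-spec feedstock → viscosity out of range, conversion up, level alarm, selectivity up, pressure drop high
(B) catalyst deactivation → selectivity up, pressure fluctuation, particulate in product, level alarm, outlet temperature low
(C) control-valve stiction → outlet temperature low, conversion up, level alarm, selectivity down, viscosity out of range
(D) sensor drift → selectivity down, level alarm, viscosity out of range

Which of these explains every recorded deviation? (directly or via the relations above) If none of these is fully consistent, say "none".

Per-candidate check:
(A) off-spec feedstock — selectivity up +; level alarm +; viscosity out of range +; conversion up +; outlet temperature low -
(B) catalyst deactivation — selectivity up +; level alarm +; viscosity out of range + (by outlet temperature low → pressure drop high → viscosity out of range); conversion up + (by outlet temperature low → pressure drop high → conversion up); outlet temperature low +
(C) control-valve stiction — selectivity up -; level alarm +; viscosity out of range +; conversion up +; outlet temperature low +
(D) sensor drift — selectivity up -; level alarm +; viscosity out of range +; conversion up -; outlet temperature low -
(B) alone accounts for all the evidence.

B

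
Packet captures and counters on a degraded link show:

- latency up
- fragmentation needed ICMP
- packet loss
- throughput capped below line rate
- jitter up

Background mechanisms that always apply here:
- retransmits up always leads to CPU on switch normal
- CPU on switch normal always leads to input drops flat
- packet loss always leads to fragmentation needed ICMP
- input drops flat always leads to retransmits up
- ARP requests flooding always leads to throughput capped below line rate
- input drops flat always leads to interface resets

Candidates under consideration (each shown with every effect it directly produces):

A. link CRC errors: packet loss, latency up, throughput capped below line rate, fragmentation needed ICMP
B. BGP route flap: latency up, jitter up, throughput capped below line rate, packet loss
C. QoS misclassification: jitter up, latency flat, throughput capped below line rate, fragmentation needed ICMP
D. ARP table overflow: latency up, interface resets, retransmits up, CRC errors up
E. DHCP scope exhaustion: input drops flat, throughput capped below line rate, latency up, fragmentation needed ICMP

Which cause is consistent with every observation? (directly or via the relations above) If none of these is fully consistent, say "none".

For each candidate, compare predicted effects to what was observed:
(A) link CRC errors — latency up match; fragmentation needed ICMP match; packet loss match; throughput capped below line rate match; jitter up miss
(B) BGP route flap — accounts for every observation (fragmentation needed ICMP through packet loss → fragmentation needed ICMP)
(C) QoS misclassification — latency up miss; fragmentation needed ICMP match; packet loss miss; throughput capped below line rate match; jitter up match
(D) ARP table overflow — does not account for fragmentation needed ICMP, packet loss, throughput capped below line rate, jitter up
(E) DHCP scope exhaustion — latency up match; fragmentation needed ICMP match; packet loss miss; throughput capped below line rate match; jitter up miss
Only (B) is consistent with every observation.

B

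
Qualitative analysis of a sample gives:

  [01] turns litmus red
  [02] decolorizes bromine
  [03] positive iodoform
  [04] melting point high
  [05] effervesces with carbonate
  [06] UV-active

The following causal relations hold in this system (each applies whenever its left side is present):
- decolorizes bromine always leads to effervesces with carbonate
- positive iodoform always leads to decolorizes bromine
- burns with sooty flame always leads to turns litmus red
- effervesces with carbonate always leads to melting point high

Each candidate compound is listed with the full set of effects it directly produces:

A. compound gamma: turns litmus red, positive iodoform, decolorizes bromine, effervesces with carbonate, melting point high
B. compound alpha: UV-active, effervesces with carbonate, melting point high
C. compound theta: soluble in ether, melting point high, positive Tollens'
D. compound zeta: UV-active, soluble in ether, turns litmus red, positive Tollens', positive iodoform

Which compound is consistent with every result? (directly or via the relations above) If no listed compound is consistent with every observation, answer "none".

D

Testing each hypothesis:
(A) compound gamma — turns litmus red match; decolorizes bromine match; positive iodoform match; melting point high match; effervesces with carbonate match; UV-active miss
(B) compound alpha — turns litmus red miss; decolorizes bromine miss; positive iodoform miss; melting point high match; effervesces with carbonate match; UV-active match
(C) compound theta — turns litmus red miss; decolorizes bromine miss; positive iodoform miss; melting point high match; effervesces with carbonate miss; UV-active miss
(D) compound zeta — accounts for every observation (decolorizes bromine by positive iodoform → decolorizes bromine)
Only (D) is consistent with every observation.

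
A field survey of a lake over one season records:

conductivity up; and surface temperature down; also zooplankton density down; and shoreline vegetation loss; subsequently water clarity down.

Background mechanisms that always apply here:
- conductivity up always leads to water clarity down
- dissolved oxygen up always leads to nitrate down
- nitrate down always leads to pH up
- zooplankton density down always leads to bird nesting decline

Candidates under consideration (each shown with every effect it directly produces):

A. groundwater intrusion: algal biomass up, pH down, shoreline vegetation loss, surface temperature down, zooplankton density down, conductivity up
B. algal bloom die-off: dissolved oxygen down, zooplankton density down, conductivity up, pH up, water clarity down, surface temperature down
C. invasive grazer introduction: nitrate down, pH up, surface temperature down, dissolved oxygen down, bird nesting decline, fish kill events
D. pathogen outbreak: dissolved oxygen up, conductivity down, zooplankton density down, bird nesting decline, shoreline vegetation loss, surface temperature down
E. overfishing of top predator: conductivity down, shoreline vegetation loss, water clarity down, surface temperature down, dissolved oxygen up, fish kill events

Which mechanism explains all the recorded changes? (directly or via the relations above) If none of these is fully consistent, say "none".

A

For each candidate, compare predicted effects to what was observed:
(A) groundwater intrusion — conductivity up +; surface temperature down +; zooplankton density down +; shoreline vegetation loss +; water clarity down + (via conductivity up → water clarity down)
(B) algal bloom die-off — conductivity up +; surface temperature down +; zooplankton density down +; shoreline vegetation loss -; water clarity down +
(C) invasive grazer introduction — conductivity up -; surface temperature down +; zooplankton density down -; shoreline vegetation loss -; water clarity down -
(D) pathogen outbreak — conductivity up -; surface temperature down +; zooplankton density down +; shoreline vegetation loss +; water clarity down -
(E) overfishing of top predator — fails on conductivity up, zooplankton density down (predicts conductivity down, not conductivity up)
Only (A) is consistent with every observation.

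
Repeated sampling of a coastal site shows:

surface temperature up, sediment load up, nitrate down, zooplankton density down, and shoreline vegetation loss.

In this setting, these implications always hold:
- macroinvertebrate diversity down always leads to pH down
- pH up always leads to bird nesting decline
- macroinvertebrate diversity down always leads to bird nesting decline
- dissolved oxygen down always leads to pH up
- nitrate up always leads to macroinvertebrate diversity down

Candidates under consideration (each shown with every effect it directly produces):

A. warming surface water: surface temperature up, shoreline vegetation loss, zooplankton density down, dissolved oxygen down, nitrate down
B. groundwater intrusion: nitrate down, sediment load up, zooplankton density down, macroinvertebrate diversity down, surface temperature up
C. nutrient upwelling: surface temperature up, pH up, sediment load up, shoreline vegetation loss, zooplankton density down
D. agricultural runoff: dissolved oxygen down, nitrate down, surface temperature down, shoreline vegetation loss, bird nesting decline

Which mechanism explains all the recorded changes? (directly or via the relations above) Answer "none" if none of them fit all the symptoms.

For each candidate, compare predicted effects to what was observed:
(A) warming surface water — does not account for sediment load up
(B) groundwater intrusion — surface temperature up yes; sediment load up yes; nitrate down yes; zooplankton density down yes; shoreline vegetation loss NO
(C) nutrient upwelling — surface temperature up yes; sediment load up yes; nitrate down NO; zooplankton density down yes; shoreline vegetation loss yes
(D) agricultural runoff — surface temperature up NO; sediment load up NO; nitrate down yes; zooplankton density down NO; shoreline vegetation loss yes
Every candidate fails on at least one observation.

none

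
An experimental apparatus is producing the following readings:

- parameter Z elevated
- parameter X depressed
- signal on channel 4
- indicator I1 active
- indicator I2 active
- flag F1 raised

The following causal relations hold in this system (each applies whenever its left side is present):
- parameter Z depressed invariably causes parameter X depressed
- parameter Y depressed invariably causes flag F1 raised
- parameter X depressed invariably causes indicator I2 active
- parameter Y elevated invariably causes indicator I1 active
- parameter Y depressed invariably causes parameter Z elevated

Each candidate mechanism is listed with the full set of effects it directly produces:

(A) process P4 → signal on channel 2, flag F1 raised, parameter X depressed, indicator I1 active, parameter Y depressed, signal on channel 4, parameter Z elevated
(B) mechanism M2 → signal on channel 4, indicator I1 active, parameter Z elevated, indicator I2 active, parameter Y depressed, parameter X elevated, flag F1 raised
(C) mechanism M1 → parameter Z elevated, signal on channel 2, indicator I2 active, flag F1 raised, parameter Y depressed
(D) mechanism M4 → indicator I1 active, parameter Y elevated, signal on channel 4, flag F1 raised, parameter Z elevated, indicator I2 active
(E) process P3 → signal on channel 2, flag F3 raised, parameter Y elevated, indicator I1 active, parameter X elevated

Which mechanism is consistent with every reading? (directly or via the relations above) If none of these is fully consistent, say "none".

Per-candidate check:
(A) process P4 — accounts for every observation (indicator I2 active through parameter X depressed → indicator I2 active)
(B) mechanism M2 — fails on parameter X depressed (predicts parameter X elevated, not parameter X depressed)
(C) mechanism M1 — does not account for parameter X depressed, signal on channel 4, indicator I1 active
(D) mechanism M4 — does not account for parameter X depressed
(E) process P3 — fails on parameter Z elevated, parameter X depressed, signal on channel 4, indicator I2 active, flag F1 raised (predicts parameter X elevated, not parameter X depressed)
Only (A) is consistent with every observation.

A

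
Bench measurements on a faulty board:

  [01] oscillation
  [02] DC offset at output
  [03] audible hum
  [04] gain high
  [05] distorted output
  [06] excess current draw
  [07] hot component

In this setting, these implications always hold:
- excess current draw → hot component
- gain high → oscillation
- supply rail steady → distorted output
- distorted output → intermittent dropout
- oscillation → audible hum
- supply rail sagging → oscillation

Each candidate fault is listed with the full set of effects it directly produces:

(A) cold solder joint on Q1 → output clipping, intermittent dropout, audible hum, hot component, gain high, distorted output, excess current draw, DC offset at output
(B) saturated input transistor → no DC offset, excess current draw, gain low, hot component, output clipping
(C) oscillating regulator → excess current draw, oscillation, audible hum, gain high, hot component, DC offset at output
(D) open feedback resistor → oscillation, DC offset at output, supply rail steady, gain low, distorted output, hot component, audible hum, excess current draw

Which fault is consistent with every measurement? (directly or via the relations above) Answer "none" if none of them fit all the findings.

A

Per-candidate check:
(A) cold solder joint on Q1 — oscillation yes (by gain high → oscillation); DC offset at output yes; audible hum yes; gain high yes; distorted output yes; excess current draw yes; hot component yes
(B) saturated input transistor — fails on oscillation, DC offset at output, audible hum, gain high, distorted output (predicts no DC offset, not DC offset at output; predicts gain low, not gain high)
(C) oscillating regulator — does not account for distorted output
(D) open feedback resistor — fails on gain high (predicts gain low, not gain high)
(A) is the only candidate with no mismatches.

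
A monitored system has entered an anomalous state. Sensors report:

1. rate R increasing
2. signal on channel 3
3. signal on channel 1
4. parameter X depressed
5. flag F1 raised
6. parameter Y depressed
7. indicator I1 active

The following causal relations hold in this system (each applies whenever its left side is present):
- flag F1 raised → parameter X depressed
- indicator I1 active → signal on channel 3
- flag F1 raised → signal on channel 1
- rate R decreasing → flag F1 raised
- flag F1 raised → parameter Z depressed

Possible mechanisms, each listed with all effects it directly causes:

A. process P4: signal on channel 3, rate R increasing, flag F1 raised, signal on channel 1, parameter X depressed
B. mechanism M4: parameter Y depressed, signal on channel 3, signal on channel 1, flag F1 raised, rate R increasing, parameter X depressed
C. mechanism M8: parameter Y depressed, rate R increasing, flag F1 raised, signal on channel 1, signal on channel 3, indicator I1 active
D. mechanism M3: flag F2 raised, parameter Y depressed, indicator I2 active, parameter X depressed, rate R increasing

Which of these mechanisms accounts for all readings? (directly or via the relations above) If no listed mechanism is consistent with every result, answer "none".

C

Testing each hypothesis:
(A) process P4 — rate R increasing yes; signal on channel 3 yes; signal on channel 1 yes; parameter X depressed yes; flag F1 raised yes; parameter Y depressed NO; indicator I1 active NO
(B) mechanism M4 — does not account for indicator I1 active
(C) mechanism M8 — rate R increasing yes; signal on channel 3 yes; signal on channel 1 yes; parameter X depressed yes (through flag F1 raised → parameter X depressed); flag F1 raised yes; parameter Y depressed yes; indicator I1 active yes
(D) mechanism M3 — does not account for signal on channel 3, signal on channel 1, flag F1 raised, indicator I1 active
Only (C) is consistent with every observation.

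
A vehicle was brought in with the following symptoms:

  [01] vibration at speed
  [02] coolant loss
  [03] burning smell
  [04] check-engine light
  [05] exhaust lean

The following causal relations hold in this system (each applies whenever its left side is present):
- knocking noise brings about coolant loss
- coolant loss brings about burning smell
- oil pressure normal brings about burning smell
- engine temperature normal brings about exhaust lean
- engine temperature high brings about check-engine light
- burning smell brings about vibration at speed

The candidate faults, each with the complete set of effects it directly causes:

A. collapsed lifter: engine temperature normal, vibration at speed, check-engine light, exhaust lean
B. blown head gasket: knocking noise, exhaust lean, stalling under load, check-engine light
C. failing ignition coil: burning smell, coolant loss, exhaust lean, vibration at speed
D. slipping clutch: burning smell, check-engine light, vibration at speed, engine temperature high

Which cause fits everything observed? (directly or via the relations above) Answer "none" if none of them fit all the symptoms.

Per-candidate check:
(A) collapsed lifter — vibration at speed yes; coolant loss NO; burning smell NO; check-engine light yes; exhaust lean yes
(B) blown head gasket — accounts for every observation (vibration at speed by knocking noise → coolant loss → burning smell → vibration at speed)
(C) failing ignition coil — vibration at speed yes; coolant loss yes; burning smell yes; check-engine light NO; exhaust lean yes
(D) slipping clutch — vibration at speed yes; coolant loss NO; burning smell yes; check-engine light yes; exhaust lean NO
Only (B) is consistent with every observation.

B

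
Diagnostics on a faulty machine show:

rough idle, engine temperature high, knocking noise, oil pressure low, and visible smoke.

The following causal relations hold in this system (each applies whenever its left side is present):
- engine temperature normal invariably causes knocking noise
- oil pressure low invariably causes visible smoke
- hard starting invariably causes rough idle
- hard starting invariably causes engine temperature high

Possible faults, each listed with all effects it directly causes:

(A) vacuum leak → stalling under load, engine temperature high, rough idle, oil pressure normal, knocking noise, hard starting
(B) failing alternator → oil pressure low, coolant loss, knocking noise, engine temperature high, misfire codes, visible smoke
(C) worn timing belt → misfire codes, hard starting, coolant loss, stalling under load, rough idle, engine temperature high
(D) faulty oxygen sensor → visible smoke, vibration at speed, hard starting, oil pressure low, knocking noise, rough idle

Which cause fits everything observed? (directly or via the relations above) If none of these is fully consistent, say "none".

Per-candidate check:
(A) vacuum leak — rough idle yes; engine temperature high yes; knocking noise yes; oil pressure low NO; visible smoke NO
(B) failing alternator — rough idle NO; engine temperature high yes; knocking noise yes; oil pressure low yes; visible smoke yes
(C) worn timing belt — does not account for knocking noise, oil pressure low, visible smoke
(D) faulty oxygen sensor — rough idle yes; engine temperature high yes (by hard starting → engine temperature high); knocking noise yes; oil pressure low yes; visible smoke yes
(D) is the only candidate with no mismatches.

D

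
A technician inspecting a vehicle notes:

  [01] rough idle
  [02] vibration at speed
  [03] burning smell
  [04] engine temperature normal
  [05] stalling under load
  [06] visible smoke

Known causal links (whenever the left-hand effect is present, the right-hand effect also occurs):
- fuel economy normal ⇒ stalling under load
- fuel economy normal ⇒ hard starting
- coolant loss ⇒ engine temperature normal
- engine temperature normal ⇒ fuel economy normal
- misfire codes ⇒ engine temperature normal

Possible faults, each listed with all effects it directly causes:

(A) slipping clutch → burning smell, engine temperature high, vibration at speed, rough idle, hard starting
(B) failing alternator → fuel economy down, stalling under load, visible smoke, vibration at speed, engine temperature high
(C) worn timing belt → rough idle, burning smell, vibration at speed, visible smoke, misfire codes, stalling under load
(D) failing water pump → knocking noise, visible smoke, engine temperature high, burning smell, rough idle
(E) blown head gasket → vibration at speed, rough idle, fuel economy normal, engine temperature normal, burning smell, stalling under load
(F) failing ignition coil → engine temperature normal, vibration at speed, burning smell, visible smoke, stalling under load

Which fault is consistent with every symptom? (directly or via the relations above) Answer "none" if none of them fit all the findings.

Testing each hypothesis:
(A) slipping clutch — fails on engine temperature normal, stalling under load, visible smoke (predicts engine temperature high, not engine temperature normal)
(B) failing alternator — fails on rough idle, burning smell, engine temperature normal (predicts engine temperature high, not engine temperature normal)
(C) worn timing belt — rough idle ✓; vibration at speed ✓; burning smell ✓; engine temperature normal ✓ (by misfire codes → engine temperature normal); stalling under load ✓; visible smoke ✓
(D) failing water pump — rough idle ✓; vibration at speed ✗; burning smell ✓; engine temperature normal ✗; stalling under load ✗; visible smoke ✓
(E) blown head gasket — does not account for visible smoke
(F) failing ignition coil — rough idle ✗; vibration at speed ✓; burning smell ✓; engine temperature normal ✓; stalling under load ✓; visible smoke ✓
(C) alone accounts for all the evidence.

C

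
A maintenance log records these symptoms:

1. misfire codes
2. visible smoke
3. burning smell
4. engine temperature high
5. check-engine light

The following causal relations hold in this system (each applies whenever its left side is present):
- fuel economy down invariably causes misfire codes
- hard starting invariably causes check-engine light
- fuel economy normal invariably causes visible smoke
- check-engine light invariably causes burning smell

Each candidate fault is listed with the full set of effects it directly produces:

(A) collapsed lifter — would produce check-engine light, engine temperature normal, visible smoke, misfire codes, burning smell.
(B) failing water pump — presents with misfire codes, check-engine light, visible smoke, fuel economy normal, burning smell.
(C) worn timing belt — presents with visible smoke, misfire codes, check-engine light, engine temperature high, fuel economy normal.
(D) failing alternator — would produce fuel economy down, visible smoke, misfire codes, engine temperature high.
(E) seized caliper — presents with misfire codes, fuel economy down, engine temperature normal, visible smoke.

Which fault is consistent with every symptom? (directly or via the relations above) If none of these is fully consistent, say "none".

C

Checking each candidate against the observations:
(A) collapsed lifter — misfire codes match; visible smoke match; burning smell match; engine temperature high miss; check-engine light match
(B) failing water pump — does not account for engine temperature high
(C) worn timing belt — misfire codes match; visible smoke match; burning smell match (through check-engine light → burning smell); engine temperature high match; check-engine light match
(D) failing alternator — does not account for burning smell, check-engine light
(E) seized caliper — fails on burning smell, engine temperature high, check-engine light (predicts engine temperature normal, not engine temperature high)
(C) alone accounts for all the evidence.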